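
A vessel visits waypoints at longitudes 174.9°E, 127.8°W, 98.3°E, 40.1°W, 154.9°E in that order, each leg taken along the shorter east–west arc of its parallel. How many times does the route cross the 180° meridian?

Leg 1: +174.9° → -127.8°, shortest Δλ = 57.3° (east) — crosses 180°.
Leg 2: -127.8° → +98.3°, shortest Δλ = -133.9° (west) — crosses 180°.
Leg 3: +98.3° → -40.1°, shortest Δλ = -138.4° (west) — does not cross 180°.
Leg 4: -40.1° → +154.9°, shortest Δλ = -165.0° (west) — crosses 180°.
Total crossings: 3.

3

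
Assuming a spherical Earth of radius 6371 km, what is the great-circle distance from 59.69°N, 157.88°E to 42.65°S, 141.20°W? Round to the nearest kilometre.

12661 km

Δλ = -141.20 − 157.88 = -299.08°; wrapped into (−180°, 180°]: 60.92°.
Δφ = -42.65 − 59.69 = -102.34°.
a = sin²(Δφ/2) + cos φ₁ · cos φ₂ · sin²(Δλ/2) = 0.702247.
c = 2·atan2(√a, √(1−a)) = 1.98722 rad → d = 6371·c ≈ 12660.60 km.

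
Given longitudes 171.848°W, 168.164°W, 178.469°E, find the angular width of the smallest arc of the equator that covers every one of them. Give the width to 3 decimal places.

Sort the longitudes: -171.848°, -168.164°, +178.469°.
Eastward gaps between consecutive values (wrapping around): 3.684°, 346.633°, 9.683°.
Largest gap = 346.633° ⇒ minimal covering band is its complement: 360° − 346.633° = 13.367°.
Band runs from +178.469° eastward to -168.164°, crossing the antimeridian.

13.367°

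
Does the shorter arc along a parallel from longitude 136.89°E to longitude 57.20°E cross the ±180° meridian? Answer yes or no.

Signed shortest Δλ = ((57.20 − 136.89 + 180) mod 360) − 180 = -79.69°.
Going west by 79.69° from +136.89° reaches +57.20° without touching 180°.

No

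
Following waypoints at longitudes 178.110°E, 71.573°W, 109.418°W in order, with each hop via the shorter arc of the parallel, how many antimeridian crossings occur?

1

Leg 1: +178.110° → -71.573°, shortest Δλ = 110.317° (east) — crosses 180°.
Leg 2: -71.573° → -109.418°, shortest Δλ = -37.845° (west) — does not cross 180°.
Total crossings: 1.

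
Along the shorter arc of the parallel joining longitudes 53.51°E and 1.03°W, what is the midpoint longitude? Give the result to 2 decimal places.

Signed shortest Δλ from +53.51° to -1.03° is -54.54°.
Midpoint longitude = +53.51° + (-54.54°)/2 = +53.51° − 27.27° = +26.24°.

26.24°E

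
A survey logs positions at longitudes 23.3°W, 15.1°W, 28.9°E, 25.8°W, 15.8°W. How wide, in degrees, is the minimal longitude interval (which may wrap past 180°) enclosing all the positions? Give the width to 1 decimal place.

54.7°

Sort the longitudes: -25.8°, -23.3°, -15.8°, -15.1°, +28.9°.
Eastward gaps between consecutive values (wrapping around): 2.5°, 7.5°, 0.7°, 44.0°, 305.3°.
Largest gap = 305.3° ⇒ minimal covering band is its complement: 360° − 305.3° = 54.7°.
Band runs from -25.8° eastward to +28.9°.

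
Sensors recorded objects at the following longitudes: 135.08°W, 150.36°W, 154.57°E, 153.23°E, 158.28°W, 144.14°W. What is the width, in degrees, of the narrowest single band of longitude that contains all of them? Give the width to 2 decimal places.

Sort the longitudes: -158.28°, -150.36°, -144.14°, -135.08°, +153.23°, +154.57°.
Eastward gaps between consecutive values (wrapping around): 7.92°, 6.22°, 9.06°, 288.31°, 1.34°, 47.15°.
Largest gap = 288.31° ⇒ minimal covering band is its complement: 360° − 288.31° = 71.69°.
Band runs from +153.23° eastward to -135.08°, crossing the antimeridian.

71.69°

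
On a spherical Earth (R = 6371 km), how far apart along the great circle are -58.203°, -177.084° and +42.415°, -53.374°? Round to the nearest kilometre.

Δλ = -53.374 − -177.084 = 123.710°.
Δφ = 42.415 − -58.203 = 100.618°.
a = sin²(Δφ/2) + cos φ₁ · cos φ₂ · sin²(Δλ/2) = 0.894581.
c = 2·atan2(√a, √(1−a)) = 2.48024 rad → d = 6371·c ≈ 15801.61 km.

15802 km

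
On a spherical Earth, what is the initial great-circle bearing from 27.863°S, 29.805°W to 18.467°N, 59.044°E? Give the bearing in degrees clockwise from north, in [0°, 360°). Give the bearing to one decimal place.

Δλ = 59.044 − -29.805 = 88.849°.
θ = atan2( sin Δλ · cos φ₂ , cos φ₁ · sin φ₂ − sin φ₁ · cos φ₂ · cos Δλ )
  = atan2(0.94831, 0.28894) = 73.055° → normalised to [0°, 360°): 73.055°.

73.1°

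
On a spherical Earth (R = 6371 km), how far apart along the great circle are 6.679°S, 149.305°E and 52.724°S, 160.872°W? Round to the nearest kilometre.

6813 km

Δλ = -160.872 − 149.305 = -310.177°; wrapped into (−180°, 180°]: 49.823°.
Δφ = -52.724 − -6.679 = -46.045°.
a = sin²(Δφ/2) + cos φ₁ · cos φ₂ · sin²(Δλ/2) = 0.259682.
c = 2·atan2(√a, √(1−a)) = 1.06942 rad → d = 6371·c ≈ 6813.26 km.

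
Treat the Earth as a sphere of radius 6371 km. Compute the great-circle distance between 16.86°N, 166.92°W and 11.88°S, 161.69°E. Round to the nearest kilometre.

Δλ = 161.69 − -166.92 = 328.61°; wrapped into (−180°, 180°]: -31.39°.
Δφ = -11.88 − 16.86 = -28.74°.
a = sin²(Δφ/2) + cos φ₁ · cos φ₂ · sin²(Δλ/2) = 0.130128.
c = 2·atan2(√a, √(1−a)) = 0.73811 rad → d = 6371·c ≈ 4702.48 km.

4702 km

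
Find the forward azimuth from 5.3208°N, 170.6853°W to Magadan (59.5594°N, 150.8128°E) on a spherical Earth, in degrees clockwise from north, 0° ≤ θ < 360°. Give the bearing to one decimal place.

339.0°

Δλ = 150.8128 − -170.6853 = 321.4981°; wrapped into (−180°, 180°]: -38.5019°.
θ = atan2( sin Δλ · cos φ₂ , cos φ₁ · sin φ₂ − sin φ₁ · cos φ₂ · cos Δλ )
  = atan2(-0.31541, 0.82167) = -21.000° → normalised to [0°, 360°): 339.000°.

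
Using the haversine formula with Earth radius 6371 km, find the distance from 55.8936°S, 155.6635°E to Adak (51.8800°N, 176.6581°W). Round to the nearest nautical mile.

Δλ = -176.6581 − 155.6635 = -332.3216°; wrapped into (−180°, 180°]: 27.6784°.
Δφ = 51.8800 − -55.8936 = 107.7736°.
a = sin²(Δφ/2) + cos φ₁ · cos φ₂ · sin²(Δλ/2) = 0.672433.
c = 2·atan2(√a, √(1−a)) = 1.92289 rad → d = 6371·c ≈ 12250.75 km ≈ 6614.88 nmi.

6615 nmi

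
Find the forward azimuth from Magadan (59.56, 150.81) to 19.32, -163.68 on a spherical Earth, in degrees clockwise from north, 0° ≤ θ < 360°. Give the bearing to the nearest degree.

121°

Δλ = -163.68 − 150.81 = -314.49°; wrapped into (−180°, 180°]: 45.51°.
θ = atan2( sin Δλ · cos φ₂ , cos φ₁ · sin φ₂ − sin φ₁ · cos φ₂ · cos Δλ )
  = atan2(0.67320, -0.40255) = 120.878° → normalised to [0°, 360°): 120.878°.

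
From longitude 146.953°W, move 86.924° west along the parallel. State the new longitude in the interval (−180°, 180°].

Start at -146.953°; shift −86.924° → -233.877°.
-233.877° lies outside (−180°, 180°]; add 360° → +126.123°.

126.123°E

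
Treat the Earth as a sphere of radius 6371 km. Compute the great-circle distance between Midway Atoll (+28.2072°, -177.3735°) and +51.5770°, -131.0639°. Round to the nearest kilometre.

Δλ = -131.0639 − -177.3735 = 46.3096°.
Δφ = 51.5770 − 28.2072 = 23.3698°.
a = sin²(Δφ/2) + cos φ₁ · cos φ₂ · sin²(Δλ/2) = 0.125697.
c = 2·atan2(√a, √(1−a)) = 0.72484 rad → d = 6371·c ≈ 4617.95 km.

4618 km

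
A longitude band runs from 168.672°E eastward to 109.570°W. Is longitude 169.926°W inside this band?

Band width going east from +168.672° to -109.570°: ((-109.570 − 168.672) mod 360) = 81.758°.
Offset of -169.926° east of the west edge: ((-169.926 − 168.672) mod 360) = 21.402°.
21.402° ≤ 81.758° ⇒ inside.

Yes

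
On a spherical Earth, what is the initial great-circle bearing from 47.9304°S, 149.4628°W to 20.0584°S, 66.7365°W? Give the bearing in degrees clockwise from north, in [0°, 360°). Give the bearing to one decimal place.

98.6°

Δλ = -66.7365 − -149.4628 = 82.7263°.
θ = atan2( sin Δλ · cos φ₂ , cos φ₁ · sin φ₂ − sin φ₁ · cos φ₂ · cos Δλ )
  = atan2(0.93178, -0.14152) = 98.636° → normalised to [0°, 360°): 98.636°.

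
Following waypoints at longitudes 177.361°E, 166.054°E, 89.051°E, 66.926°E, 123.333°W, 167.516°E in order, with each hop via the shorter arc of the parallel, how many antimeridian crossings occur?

2

Leg 1: +177.361° → +166.054°, shortest Δλ = -11.307° (west) — does not cross 180°.
Leg 2: +166.054° → +89.051°, shortest Δλ = -77.003° (west) — does not cross 180°.
Leg 3: +89.051° → +66.926°, shortest Δλ = -22.125° (west) — does not cross 180°.
Leg 4: +66.926° → -123.333°, shortest Δλ = 169.741° (east) — crosses 180°.
Leg 5: -123.333° → +167.516°, shortest Δλ = -69.151° (west) — crosses 180°.
Total crossings: 2.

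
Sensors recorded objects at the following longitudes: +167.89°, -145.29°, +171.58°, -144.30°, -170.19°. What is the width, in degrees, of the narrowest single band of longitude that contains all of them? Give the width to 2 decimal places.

Sort the longitudes: -170.19°, -145.29°, -144.30°, +167.89°, +171.58°.
Eastward gaps between consecutive values (wrapping around): 24.90°, 0.99°, 312.19°, 3.69°, 18.23°.
Largest gap = 312.19° ⇒ minimal covering band is its complement: 360° − 312.19° = 47.81°.
Band runs from +167.89° eastward to -144.30°, crossing the antimeridian.

47.81°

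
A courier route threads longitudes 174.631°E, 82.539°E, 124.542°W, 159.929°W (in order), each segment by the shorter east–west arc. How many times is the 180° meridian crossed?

Leg 1: +174.631° → +82.539°, shortest Δλ = -92.092° (west) — does not cross 180°.
Leg 2: +82.539° → -124.542°, shortest Δλ = 152.919° (east) — crosses 180°.
Leg 3: -124.542° → -159.929°, shortest Δλ = -35.387° (west) — does not cross 180°.
Total crossings: 1.

1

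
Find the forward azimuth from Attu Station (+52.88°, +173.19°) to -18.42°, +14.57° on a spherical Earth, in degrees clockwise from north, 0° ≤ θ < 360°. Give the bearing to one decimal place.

326.1°

Δλ = 14.57 − 173.19 = -158.62°.
θ = atan2( sin Δλ · cos φ₂ , cos φ₁ · sin φ₂ − sin φ₁ · cos φ₂ · cos Δλ )
  = atan2(-0.34587, 0.51377) = -33.949° → normalised to [0°, 360°): 326.051°.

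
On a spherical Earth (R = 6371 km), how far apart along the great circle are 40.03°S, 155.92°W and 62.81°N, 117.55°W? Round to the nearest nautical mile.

6444 nmi

Δλ = -117.55 − -155.92 = 38.37°.
Δφ = 62.81 − -40.03 = 102.84°.
a = sin²(Δφ/2) + cos φ₁ · cos φ₂ · sin²(Δλ/2) = 0.648899.
c = 2·atan2(√a, √(1−a)) = 1.87318 rad → d = 6371·c ≈ 11934.04 km ≈ 6443.86 nmi.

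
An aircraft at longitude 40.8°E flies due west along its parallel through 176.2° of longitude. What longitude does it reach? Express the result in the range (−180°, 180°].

Start at +40.8°; shift −176.2° → -135.4°.
-135.4° already lies in (−180°, 180°].

135.4°W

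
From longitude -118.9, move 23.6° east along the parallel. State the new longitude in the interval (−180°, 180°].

Start at -118.9°; shift +23.6° → -95.3°.
-95.3° already lies in (−180°, 180°].

-95.3°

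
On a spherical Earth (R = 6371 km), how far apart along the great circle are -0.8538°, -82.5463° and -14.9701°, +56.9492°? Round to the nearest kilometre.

15227 km

Δλ = 56.9492 − -82.5463 = 139.4955°.
Δφ = -14.9701 − -0.8538 = -14.1163°.
a = sin²(Δφ/2) + cos φ₁ · cos φ₂ · sin²(Δλ/2) = 0.865309.
c = 2·atan2(√a, √(1−a)) = 2.39002 rad → d = 6371·c ≈ 15226.84 km.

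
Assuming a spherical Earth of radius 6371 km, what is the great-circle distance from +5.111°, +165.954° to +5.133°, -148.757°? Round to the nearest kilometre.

5015 km

Δλ = -148.757 − 165.954 = -314.711°; wrapped into (−180°, 180°]: 45.289°.
Δφ = 5.133 − 5.111 = 0.022°.
a = sin²(Δφ/2) + cos φ₁ · cos φ₂ · sin²(Δλ/2) = 0.147053.
c = 2·atan2(√a, √(1−a)) = 0.78711 rad → d = 6371·c ≈ 5014.69 km.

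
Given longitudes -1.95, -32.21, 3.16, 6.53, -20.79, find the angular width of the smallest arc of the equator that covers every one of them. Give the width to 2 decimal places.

38.74°

Sort the longitudes: -32.21°, -20.79°, -1.95°, +3.16°, +6.53°.
Eastward gaps between consecutive values (wrapping around): 11.42°, 18.84°, 5.11°, 3.37°, 321.26°.
Largest gap = 321.26° ⇒ minimal covering band is its complement: 360° − 321.26° = 38.74°.
Band runs from -32.21° eastward to +6.53°.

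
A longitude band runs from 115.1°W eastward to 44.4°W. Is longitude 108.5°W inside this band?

Band width going east from -115.1° to -44.4°: ((-44.4 − -115.1) mod 360) = 70.7°.
Offset of -108.5° east of the west edge: ((-108.5 − -115.1) mod 360) = 6.6°.
6.6° ≤ 70.7° ⇒ inside.

Yes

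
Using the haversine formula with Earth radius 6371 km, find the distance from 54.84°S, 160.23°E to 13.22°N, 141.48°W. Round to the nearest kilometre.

9320 km

Δλ = -141.48 − 160.23 = -301.71°; wrapped into (−180°, 180°]: 58.29°.
Δφ = 13.22 − -54.84 = 68.06°.
a = sin²(Δφ/2) + cos φ₁ · cos φ₂ · sin²(Δλ/2) = 0.446151.
c = 2·atan2(√a, √(1−a)) = 1.46289 rad → d = 6371·c ≈ 9320.07 km.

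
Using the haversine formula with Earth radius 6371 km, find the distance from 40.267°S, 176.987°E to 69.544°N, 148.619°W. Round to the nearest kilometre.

12529 km

Δλ = -148.619 − 176.987 = -325.606°; wrapped into (−180°, 180°]: 34.394°.
Δφ = 69.544 − -40.267 = 109.811°.
a = sin²(Δφ/2) + cos φ₁ · cos φ₂ · sin²(Δλ/2) = 0.692770.
c = 2·atan2(√a, √(1−a)) = 1.96659 rad → d = 6371·c ≈ 12529.14 km.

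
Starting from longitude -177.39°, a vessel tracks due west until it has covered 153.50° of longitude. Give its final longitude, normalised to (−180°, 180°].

Start at -177.39°; shift −153.50° → -330.89°.
-330.89° lies outside (−180°, 180°]; add 360° → +29.11°.

+29.11°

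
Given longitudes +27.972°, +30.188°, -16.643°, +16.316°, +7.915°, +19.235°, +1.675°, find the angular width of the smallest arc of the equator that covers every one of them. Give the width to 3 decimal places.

46.831°

Sort the longitudes: -16.643°, +1.675°, +7.915°, +16.316°, +19.235°, +27.972°, +30.188°.
Eastward gaps between consecutive values (wrapping around): 18.318°, 6.240°, 8.401°, 2.919°, 8.737°, 2.216°, 313.169°.
Largest gap = 313.169° ⇒ minimal covering band is its complement: 360° − 313.169° = 46.831°.
Band runs from -16.643° eastward to +30.188°.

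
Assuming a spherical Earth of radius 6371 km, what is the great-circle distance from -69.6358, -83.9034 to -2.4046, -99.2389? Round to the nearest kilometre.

Δλ = -99.2389 − -83.9034 = -15.3355°.
Δφ = -2.4046 − -69.6358 = 67.2312°.
a = sin²(Δφ/2) + cos φ₁ · cos φ₂ · sin²(Δλ/2) = 0.312683.
c = 2·atan2(√a, √(1−a)) = 1.18679 rad → d = 6371·c ≈ 7561.07 km.

7561 km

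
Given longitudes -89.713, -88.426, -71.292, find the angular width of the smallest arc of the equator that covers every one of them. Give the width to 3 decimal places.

18.421°

Sort the longitudes: -89.713°, -88.426°, -71.292°.
Eastward gaps between consecutive values (wrapping around): 1.287°, 17.134°, 341.579°.
Largest gap = 341.579° ⇒ minimal covering band is its complement: 360° − 341.579° = 18.421°.
Band runs from -89.713° eastward to -71.292°.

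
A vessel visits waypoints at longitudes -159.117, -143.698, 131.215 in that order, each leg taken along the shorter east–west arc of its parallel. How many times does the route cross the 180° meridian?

Leg 1: -159.117° → -143.698°, shortest Δλ = 15.419° (east) — does not cross 180°.
Leg 2: -143.698° → +131.215°, shortest Δλ = -85.087° (west) — crosses 180°.
Total crossings: 1.

1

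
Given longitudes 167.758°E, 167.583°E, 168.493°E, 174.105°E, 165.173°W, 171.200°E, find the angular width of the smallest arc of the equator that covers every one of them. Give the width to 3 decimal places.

Sort the longitudes: -165.173°, +167.583°, +167.758°, +168.493°, +171.200°, +174.105°.
Eastward gaps between consecutive values (wrapping around): 332.756°, 0.175°, 0.735°, 2.707°, 2.905°, 20.722°.
Largest gap = 332.756° ⇒ minimal covering band is its complement: 360° − 332.756° = 27.244°.
Band runs from +167.583° eastward to -165.173°, crossing the antimeridian.

27.244°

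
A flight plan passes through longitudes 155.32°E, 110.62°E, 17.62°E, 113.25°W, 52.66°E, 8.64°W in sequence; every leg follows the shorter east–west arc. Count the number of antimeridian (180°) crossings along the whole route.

Leg 1: +155.32° → +110.62°, shortest Δλ = -44.7° (west) — does not cross 180°.
Leg 2: +110.62° → +17.62°, shortest Δλ = -93.0° (west) — does not cross 180°.
Leg 3: +17.62° → -113.25°, shortest Δλ = -130.87° (west) — does not cross 180°.
Leg 4: -113.25° → +52.66°, shortest Δλ = 165.91° (east) — does not cross 180°.
Leg 5: +52.66° → -8.64°, shortest Δλ = -61.3° (west) — does not cross 180°.
Total crossings: 0.

0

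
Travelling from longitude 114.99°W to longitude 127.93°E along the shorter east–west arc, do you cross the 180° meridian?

Yes

Naïve |127.93 − -114.99| = 242.92° > 180°, so the shorter arc goes the other way round — across 180°.
Signed shortest Δλ = ((127.93 − -114.99 + 180) mod 360) − 180 = -117.08°.
Going west by 117.08° from -114.99° passes through 180° before reaching +127.93°.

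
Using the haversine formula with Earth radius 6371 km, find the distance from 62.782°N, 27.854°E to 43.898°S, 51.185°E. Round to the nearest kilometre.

Δλ = 51.185 − 27.854 = 23.331°.
Δφ = -43.898 − 62.782 = -106.680°.
a = sin²(Δφ/2) + cos φ₁ · cos φ₂ · sin²(Δλ/2) = 0.656987.
c = 2·atan2(√a, √(1−a)) = 1.89017 rad → d = 6371·c ≈ 12042.29 km.

12042 km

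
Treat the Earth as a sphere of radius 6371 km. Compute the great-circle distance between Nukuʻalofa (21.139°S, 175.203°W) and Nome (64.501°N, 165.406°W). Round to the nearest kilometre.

Δλ = -165.406 − -175.203 = 9.797°.
Δφ = 64.501 − -21.139 = 85.640°.
a = sin²(Δφ/2) + cos φ₁ · cos φ₂ · sin²(Δλ/2) = 0.464916.
c = 2·atan2(√a, √(1−a)) = 1.50057 rad → d = 6371·c ≈ 9560.14 km.

9560 km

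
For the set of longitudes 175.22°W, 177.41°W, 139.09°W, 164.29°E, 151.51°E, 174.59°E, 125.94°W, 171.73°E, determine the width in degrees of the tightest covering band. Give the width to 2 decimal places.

82.55°

Sort the longitudes: -177.41°, -175.22°, -139.09°, -125.94°, +151.51°, +164.29°, +171.73°, +174.59°.
Eastward gaps between consecutive values (wrapping around): 2.19°, 36.13°, 13.15°, 277.45°, 12.78°, 7.44°, 2.86°, 8.00°.
Largest gap = 277.45° ⇒ minimal covering band is its complement: 360° − 277.45° = 82.55°.
Band runs from +151.51° eastward to -125.94°, crossing the antimeridian.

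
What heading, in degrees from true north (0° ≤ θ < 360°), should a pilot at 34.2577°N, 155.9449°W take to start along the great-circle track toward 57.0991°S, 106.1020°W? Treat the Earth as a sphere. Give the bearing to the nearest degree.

Δλ = -106.1020 − -155.9449 = 49.8429°.
θ = atan2( sin Δλ · cos φ₂ , cos φ₁ · sin φ₂ − sin φ₁ · cos φ₂ · cos Δλ )
  = atan2(0.41515, -0.89114) = 155.021° → normalised to [0°, 360°): 155.021°.

155°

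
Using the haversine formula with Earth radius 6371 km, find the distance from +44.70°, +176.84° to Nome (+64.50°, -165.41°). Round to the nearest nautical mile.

Δλ = -165.41 − 176.84 = -342.25°; wrapped into (−180°, 180°]: 17.75°.
Δφ = 64.50 − 44.70 = 19.80°.
a = sin²(Δφ/2) + cos φ₁ · cos φ₂ · sin²(Δλ/2) = 0.036843.
c = 2·atan2(√a, √(1−a)) = 0.38629 rad → d = 6371·c ≈ 2461.05 km ≈ 1328.86 nmi.

1329 nmi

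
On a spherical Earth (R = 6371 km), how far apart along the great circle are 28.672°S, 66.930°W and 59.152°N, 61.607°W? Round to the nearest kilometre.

Δλ = -61.607 − -66.930 = 5.323°.
Δφ = 59.152 − -28.672 = 87.824°.
a = sin²(Δφ/2) + cos φ₁ · cos φ₂ · sin²(Δλ/2) = 0.481985.
c = 2·atan2(√a, √(1−a)) = 1.53476 rad → d = 6371·c ≈ 9777.95 km.

9778 km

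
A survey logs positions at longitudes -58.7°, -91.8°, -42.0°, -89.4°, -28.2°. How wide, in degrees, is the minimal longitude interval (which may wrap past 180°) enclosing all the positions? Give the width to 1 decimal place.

63.6°

Sort the longitudes: -91.8°, -89.4°, -58.7°, -42.0°, -28.2°.
Eastward gaps between consecutive values (wrapping around): 2.4°, 30.7°, 16.7°, 13.8°, 296.4°.
Largest gap = 296.4° ⇒ minimal covering band is its complement: 360° − 296.4° = 63.6°.
Band runs from -91.8° eastward to -28.2°.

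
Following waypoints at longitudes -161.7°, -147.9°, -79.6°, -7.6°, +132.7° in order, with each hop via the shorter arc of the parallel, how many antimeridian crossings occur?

0

Leg 1: -161.7° → -147.9°, shortest Δλ = 13.8° (east) — does not cross 180°.
Leg 2: -147.9° → -79.6°, shortest Δλ = 68.3° (east) — does not cross 180°.
Leg 3: -79.6° → -7.6°, shortest Δλ = 72.0° (east) — does not cross 180°.
Leg 4: -7.6° → +132.7°, shortest Δλ = 140.3° (east) — does not cross 180°.
Total crossings: 0.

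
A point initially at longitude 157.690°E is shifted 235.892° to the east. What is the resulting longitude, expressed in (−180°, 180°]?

33.582°E

Start at +157.690°; shift +235.892° → +393.582°.
+393.582° lies outside (−180°, 180°]; subtract 360° → +33.582°.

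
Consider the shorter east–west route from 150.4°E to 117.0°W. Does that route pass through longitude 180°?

Naïve |-117.0 − 150.4| = 267.4° > 180°, so the shorter arc goes the other way round — across 180°.
Signed shortest Δλ = ((-117.0 − 150.4 + 180) mod 360) − 180 = 92.6°.
Going east by 92.6° from +150.4° passes through 180° before reaching -117.0°.

Yes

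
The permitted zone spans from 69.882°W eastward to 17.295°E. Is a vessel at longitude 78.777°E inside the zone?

Band width going east from -69.882° to +17.295°: ((17.295 − -69.882) mod 360) = 87.177°.
Offset of +78.777° east of the west edge: ((78.777 − -69.882) mod 360) = 148.659°.
148.659° > 87.177° ⇒ outside.

No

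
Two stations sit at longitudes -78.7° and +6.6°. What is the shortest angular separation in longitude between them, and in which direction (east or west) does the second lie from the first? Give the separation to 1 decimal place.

85.3° east

Raw difference: 6.6 − -78.7 = 85.3°.
Normalise into (−180°, 180°]: 85.3° stays 85.3°.
Positive ⇒ the second point lies to the east; separation 85.3°.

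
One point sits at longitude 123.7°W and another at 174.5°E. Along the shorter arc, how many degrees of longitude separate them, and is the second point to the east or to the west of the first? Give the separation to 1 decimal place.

Raw difference: 174.5 − -123.7 = 298.2°.
Normalise into (−180°, 180°]: 298.2° − 360° = -61.8°.
Negative ⇒ the second point lies to the west; separation 61.8°.

61.8° west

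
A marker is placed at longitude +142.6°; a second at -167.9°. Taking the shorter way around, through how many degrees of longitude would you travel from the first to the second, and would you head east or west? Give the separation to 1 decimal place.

Raw difference: -167.9 − 142.6 = -310.5°.
Normalise into (−180°, 180°]: -310.5° + 360° = 49.5°.
Positive ⇒ the second point lies to the east; separation 49.5°.

49.5° east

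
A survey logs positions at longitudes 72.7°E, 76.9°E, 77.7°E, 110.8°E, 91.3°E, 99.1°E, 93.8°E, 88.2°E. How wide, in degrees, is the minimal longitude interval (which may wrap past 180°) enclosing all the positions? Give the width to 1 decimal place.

38.1°

Sort the longitudes: +72.7°, +76.9°, +77.7°, +88.2°, +91.3°, +93.8°, +99.1°, +110.8°.
Eastward gaps between consecutive values (wrapping around): 4.2°, 0.8°, 10.5°, 3.1°, 2.5°, 5.3°, 11.7°, 321.9°.
Largest gap = 321.9° ⇒ minimal covering band is its complement: 360° − 321.9° = 38.1°.
Band runs from +72.7° eastward to +110.8°.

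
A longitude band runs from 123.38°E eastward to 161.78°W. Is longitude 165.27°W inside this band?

Band width going east from +123.38° to -161.78°: ((-161.78 − 123.38) mod 360) = 74.84°.
Offset of -165.27° east of the west edge: ((-165.27 − 123.38) mod 360) = 71.35°.
71.35° ≤ 74.84° ⇒ inside.

Yes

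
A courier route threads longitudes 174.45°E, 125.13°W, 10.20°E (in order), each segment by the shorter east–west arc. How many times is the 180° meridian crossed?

Leg 1: +174.45° → -125.13°, shortest Δλ = 60.42° (east) — crosses 180°.
Leg 2: -125.13° → +10.20°, shortest Δλ = 135.33° (east) — does not cross 180°.
Total crossings: 1.

1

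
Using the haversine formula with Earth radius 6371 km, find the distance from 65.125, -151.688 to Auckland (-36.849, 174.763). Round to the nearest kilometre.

11707 km

Δλ = 174.763 − -151.688 = 326.451°; wrapped into (−180°, 180°]: -33.549°.
Δφ = -36.849 − 65.125 = -101.974°.
a = sin²(Δφ/2) + cos φ₁ · cos φ₂ · sin²(Δλ/2) = 0.631771.
c = 2·atan2(√a, √(1−a)) = 1.83749 rad → d = 6371·c ≈ 11706.64 km.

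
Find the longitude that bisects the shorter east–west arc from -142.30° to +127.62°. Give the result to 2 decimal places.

+172.66°

Signed shortest Δλ from -142.30° to +127.62° is -90.08°.
Midpoint longitude = -142.30° + (-90.08°)/2 = -142.30° − 45.04° = -187.34°.
Normalise into (−180°, 180°]: +172.66°.
(The naïve average (-142.30 + +127.62)/2 = -7.34° is on the wrong side of the globe.)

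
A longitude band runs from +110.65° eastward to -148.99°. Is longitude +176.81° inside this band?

Band width going east from +110.65° to -148.99°: ((-148.99 − 110.65) mod 360) = 100.36°.
Offset of +176.81° east of the west edge: ((176.81 − 110.65) mod 360) = 66.16°.
66.16° ≤ 100.36° ⇒ inside.

Yes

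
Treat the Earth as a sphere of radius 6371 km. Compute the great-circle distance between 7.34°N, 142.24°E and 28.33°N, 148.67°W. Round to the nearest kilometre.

7578 km

Δλ = -148.67 − 142.24 = -290.91°; wrapped into (−180°, 180°]: 69.09°.
Δφ = 28.33 − 7.34 = 20.99°.
a = sin²(Δφ/2) + cos φ₁ · cos φ₂ · sin²(Δλ/2) = 0.313896.
c = 2·atan2(√a, √(1−a)) = 1.18941 rad → d = 6371·c ≈ 7577.73 km.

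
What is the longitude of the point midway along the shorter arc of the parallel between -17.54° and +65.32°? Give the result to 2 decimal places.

+23.89°

Signed shortest Δλ from -17.54° to +65.32° is +82.86°.
Midpoint longitude = -17.54° + (+82.86°)/2 = -17.54° + 41.43° = +23.89°.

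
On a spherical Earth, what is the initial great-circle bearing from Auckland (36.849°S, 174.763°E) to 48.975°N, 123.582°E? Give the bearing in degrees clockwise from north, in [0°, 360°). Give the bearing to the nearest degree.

Δλ = 123.582 − 174.763 = -51.181°.
θ = atan2( sin Δλ · cos φ₂ , cos φ₁ · sin φ₂ − sin φ₁ · cos φ₂ · cos Δλ )
  = atan2(-0.51141, 0.85046) = -31.020° → normalised to [0°, 360°): 328.980°.

329°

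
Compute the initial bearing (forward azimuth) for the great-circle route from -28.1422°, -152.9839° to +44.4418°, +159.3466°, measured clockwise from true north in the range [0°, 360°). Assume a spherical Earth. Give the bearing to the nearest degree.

Δλ = 159.3466 − -152.9839 = 312.3305°; wrapped into (−180°, 180°]: -47.6695°.
θ = atan2( sin Δλ · cos φ₂ , cos φ₁ · sin φ₂ − sin φ₁ · cos φ₂ · cos Δλ )
  = atan2(-0.52781, 0.84418) = -32.015° → normalised to [0°, 360°): 327.985°.

328°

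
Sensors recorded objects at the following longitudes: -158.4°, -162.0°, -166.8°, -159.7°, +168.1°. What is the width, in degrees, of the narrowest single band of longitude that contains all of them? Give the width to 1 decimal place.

Sort the longitudes: -166.8°, -162.0°, -159.7°, -158.4°, +168.1°.
Eastward gaps between consecutive values (wrapping around): 4.8°, 2.3°, 1.3°, 326.5°, 25.1°.
Largest gap = 326.5° ⇒ minimal covering band is its complement: 360° − 326.5° = 33.5°.
Band runs from +168.1° eastward to -158.4°, crossing the antimeridian.

33.5°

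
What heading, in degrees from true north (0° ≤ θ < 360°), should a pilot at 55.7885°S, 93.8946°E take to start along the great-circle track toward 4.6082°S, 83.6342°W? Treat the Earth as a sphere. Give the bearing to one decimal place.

182.8°

Δλ = -83.6342 − 93.8946 = -177.5288°.
θ = atan2( sin Δλ · cos φ₂ , cos φ₁ · sin φ₂ − sin φ₁ · cos φ₂ · cos Δλ )
  = atan2(-0.04298, -0.86870) = -177.168° → normalised to [0°, 360°): 182.832°.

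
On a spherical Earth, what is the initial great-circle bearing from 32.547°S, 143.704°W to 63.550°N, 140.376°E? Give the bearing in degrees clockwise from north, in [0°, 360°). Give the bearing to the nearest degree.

332°

Δλ = 140.376 − -143.704 = 284.080°; wrapped into (−180°, 180°]: -75.920°.
θ = atan2( sin Δλ · cos φ₂ , cos φ₁ · sin φ₂ − sin φ₁ · cos φ₂ · cos Δλ )
  = atan2(-0.43204, 0.81301) = -27.986° → normalised to [0°, 360°): 332.014°.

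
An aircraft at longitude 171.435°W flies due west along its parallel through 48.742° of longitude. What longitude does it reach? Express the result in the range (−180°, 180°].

Start at -171.435°; shift −48.742° → -220.177°.
-220.177° lies outside (−180°, 180°]; add 360° → +139.823°.

139.823°E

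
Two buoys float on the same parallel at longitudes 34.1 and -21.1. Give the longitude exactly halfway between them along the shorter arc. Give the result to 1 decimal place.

+6.5°

Signed shortest Δλ from +34.1° to -21.1° is -55.2°.
Midpoint longitude = +34.1° + (-55.2°)/2 = +34.1° − 27.6° = +6.5°.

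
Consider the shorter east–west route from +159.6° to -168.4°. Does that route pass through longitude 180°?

Naïve |-168.4 − 159.6| = 328.0° > 180°, so the shorter arc goes the other way round — across 180°.
Signed shortest Δλ = ((-168.4 − 159.6 + 180) mod 360) − 180 = 32.0°.
Going east by 32.0° from +159.6° passes through 180° before reaching -168.4°.

Yes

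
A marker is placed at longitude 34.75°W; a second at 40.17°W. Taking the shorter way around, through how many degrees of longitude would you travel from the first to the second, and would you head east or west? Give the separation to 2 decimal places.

Raw difference: -40.17 − -34.75 = -5.42°.
Normalise into (−180°, 180°]: -5.42° stays -5.42°.
Negative ⇒ the second point lies to the west; separation 5.42°.

5.42° west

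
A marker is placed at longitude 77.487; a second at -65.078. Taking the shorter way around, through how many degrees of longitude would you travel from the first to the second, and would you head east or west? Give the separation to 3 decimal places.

142.565° west

Raw difference: -65.078 − 77.487 = -142.565°.
Normalise into (−180°, 180°]: -142.565° stays -142.565°.
Negative ⇒ the second point lies to the west; separation 142.565°.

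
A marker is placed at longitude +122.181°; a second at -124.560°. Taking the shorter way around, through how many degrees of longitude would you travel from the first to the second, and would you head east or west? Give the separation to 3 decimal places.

Raw difference: -124.560 − 122.181 = -246.741°.
Normalise into (−180°, 180°]: -246.741° + 360° = 113.259°.
Positive ⇒ the second point lies to the east; separation 113.259°.

113.259° east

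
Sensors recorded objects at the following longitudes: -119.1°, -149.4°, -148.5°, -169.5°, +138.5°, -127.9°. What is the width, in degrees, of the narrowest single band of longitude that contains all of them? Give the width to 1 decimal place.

Sort the longitudes: -169.5°, -149.4°, -148.5°, -127.9°, -119.1°, +138.5°.
Eastward gaps between consecutive values (wrapping around): 20.1°, 0.9°, 20.6°, 8.8°, 257.6°, 52.0°.
Largest gap = 257.6° ⇒ minimal covering band is its complement: 360° − 257.6° = 102.4°.
Band runs from +138.5° eastward to -119.1°, crossing the antimeridian.

102.4°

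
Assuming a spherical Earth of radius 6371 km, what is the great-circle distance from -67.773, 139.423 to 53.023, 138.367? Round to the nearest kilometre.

13432 km

Δλ = 138.367 − 139.423 = -1.056°.
Δφ = 53.023 − -67.773 = 120.796°.
a = sin²(Δφ/2) + cos φ₁ · cos φ₂ · sin²(Δλ/2) = 0.756011.
c = 2·atan2(√a, √(1−a)) = 2.10833 rad → d = 6371·c ≈ 13432.19 km.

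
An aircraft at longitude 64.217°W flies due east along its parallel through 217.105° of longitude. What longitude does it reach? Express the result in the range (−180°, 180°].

Start at -64.217°; shift +217.105° → +152.888°.
+152.888° already lies in (−180°, 180°].

152.888°E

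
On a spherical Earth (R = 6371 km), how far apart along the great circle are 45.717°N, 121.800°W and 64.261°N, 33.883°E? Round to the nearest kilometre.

Δλ = 33.883 − -121.800 = 155.683°.
Δφ = 64.261 − 45.717 = 18.544°.
a = sin²(Δφ/2) + cos φ₁ · cos φ₂ · sin²(Δλ/2) = 0.315720.
c = 2·atan2(√a, √(1−a)) = 1.19334 rad → d = 6371·c ≈ 7602.75 km.

7603 km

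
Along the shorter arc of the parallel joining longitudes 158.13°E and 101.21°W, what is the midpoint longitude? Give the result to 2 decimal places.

Signed shortest Δλ from +158.13° to -101.21° is +100.66°.
Midpoint longitude = +158.13° + (+100.66°)/2 = +158.13° + 50.33° = +208.46°.
Normalise into (−180°, 180°]: -151.54°.
(The naïve average (+158.13 + -101.21)/2 = 28.46° is on the wrong side of the globe.)

151.54°W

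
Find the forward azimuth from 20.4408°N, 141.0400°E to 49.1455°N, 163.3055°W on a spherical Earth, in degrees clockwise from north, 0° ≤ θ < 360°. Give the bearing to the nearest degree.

Δλ = -163.3055 − 141.0400 = -304.3455°; wrapped into (−180°, 180°]: 55.6545°.
θ = atan2( sin Δλ · cos φ₂ , cos φ₁ · sin φ₂ − sin φ₁ · cos φ₂ · cos Δλ )
  = atan2(0.54009, 0.57986) = 42.966° → normalised to [0°, 360°): 42.966°.

43°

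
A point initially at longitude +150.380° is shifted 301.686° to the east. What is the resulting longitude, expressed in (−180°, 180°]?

Start at +150.380°; shift +301.686° → +452.066°.
+452.066° lies outside (−180°, 180°]; subtract 360° → +92.066°.

+92.066°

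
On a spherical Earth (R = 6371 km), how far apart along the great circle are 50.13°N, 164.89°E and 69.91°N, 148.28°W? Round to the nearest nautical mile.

Δλ = -148.28 − 164.89 = -313.17°; wrapped into (−180°, 180°]: 46.83°.
Δφ = 69.91 − 50.13 = 19.78°.
a = sin²(Δφ/2) + cos φ₁ · cos φ₂ · sin²(Δλ/2) = 0.064273.
c = 2·atan2(√a, √(1−a)) = 0.51264 rad → d = 6371·c ≈ 3266.02 km ≈ 1763.51 nmi.

1764 nmi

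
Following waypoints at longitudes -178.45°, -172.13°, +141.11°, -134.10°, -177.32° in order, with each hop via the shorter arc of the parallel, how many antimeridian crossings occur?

2

Leg 1: -178.45° → -172.13°, shortest Δλ = 6.32° (east) — does not cross 180°.
Leg 2: -172.13° → +141.11°, shortest Δλ = -46.76° (west) — crosses 180°.
Leg 3: +141.11° → -134.10°, shortest Δλ = 84.79° (east) — crosses 180°.
Leg 4: -134.10° → -177.32°, shortest Δλ = -43.22° (west) — does not cross 180°.
Total crossings: 2.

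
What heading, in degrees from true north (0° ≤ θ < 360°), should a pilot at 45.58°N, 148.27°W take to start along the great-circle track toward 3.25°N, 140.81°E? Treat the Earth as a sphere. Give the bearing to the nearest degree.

258°

Δλ = 140.81 − -148.27 = 289.08°; wrapped into (−180°, 180°]: -70.92°.
θ = atan2( sin Δλ · cos φ₂ , cos φ₁ · sin φ₂ − sin φ₁ · cos φ₂ · cos Δλ )
  = atan2(-0.94354, -0.19342) = -101.585° → normalised to [0°, 360°): 258.415°.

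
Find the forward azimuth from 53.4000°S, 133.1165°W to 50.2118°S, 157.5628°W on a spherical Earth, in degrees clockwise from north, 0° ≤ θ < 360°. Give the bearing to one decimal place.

272.1°

Δλ = -157.5628 − -133.1165 = -24.4463°.
θ = atan2( sin Δλ · cos φ₂ , cos φ₁ · sin φ₂ − sin φ₁ · cos φ₂ · cos Δλ )
  = atan2(-0.26484, 0.00956) = -87.933° → normalised to [0°, 360°): 272.067°.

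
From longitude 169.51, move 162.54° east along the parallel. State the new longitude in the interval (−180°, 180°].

Start at +169.51°; shift +162.54° → +332.05°.
+332.05° lies outside (−180°, 180°]; subtract 360° → -27.95°.

-27.95°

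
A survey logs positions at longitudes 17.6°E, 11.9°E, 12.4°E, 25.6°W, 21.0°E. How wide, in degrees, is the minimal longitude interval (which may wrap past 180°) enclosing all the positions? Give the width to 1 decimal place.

Sort the longitudes: -25.6°, +11.9°, +12.4°, +17.6°, +21.0°.
Eastward gaps between consecutive values (wrapping around): 37.5°, 0.5°, 5.2°, 3.4°, 313.4°.
Largest gap = 313.4° ⇒ minimal covering band is its complement: 360° − 313.4° = 46.6°.
Band runs from -25.6° eastward to +21.0°.

46.6°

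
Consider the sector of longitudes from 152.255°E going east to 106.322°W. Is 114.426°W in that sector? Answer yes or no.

Band width going east from +152.255° to -106.322°: ((-106.322 − 152.255) mod 360) = 101.423°.
Offset of -114.426° east of the west edge: ((-114.426 − 152.255) mod 360) = 93.319°.
93.319° ≤ 101.423° ⇒ inside.

Yes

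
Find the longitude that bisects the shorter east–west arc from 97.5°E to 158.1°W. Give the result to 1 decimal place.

149.7°E

Signed shortest Δλ from +97.5° to -158.1° is +104.4°.
Midpoint longitude = +97.5° + (+104.4°)/2 = +97.5° + 52.2° = +149.7°.
(The naïve average (+97.5 + -158.1)/2 = -30.3° is on the wrong side of the globe.)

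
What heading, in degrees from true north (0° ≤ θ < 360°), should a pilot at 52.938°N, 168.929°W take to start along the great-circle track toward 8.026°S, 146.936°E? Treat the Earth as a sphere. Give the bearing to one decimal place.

226.6°

Δλ = 146.936 − -168.929 = 315.865°; wrapped into (−180°, 180°]: -44.135°.
θ = atan2( sin Δλ · cos φ₂ , cos φ₁ · sin φ₂ − sin φ₁ · cos φ₂ · cos Δλ )
  = atan2(-0.68953, -0.65125) = -133.365° → normalised to [0°, 360°): 226.635°.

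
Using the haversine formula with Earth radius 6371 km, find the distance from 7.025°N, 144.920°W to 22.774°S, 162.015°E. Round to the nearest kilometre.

Δλ = 162.015 − -144.920 = 306.935°; wrapped into (−180°, 180°]: -53.065°.
Δφ = -22.774 − 7.025 = -29.799°.
a = sin²(Δφ/2) + cos φ₁ · cos φ₂ · sin²(Δλ/2) = 0.248721.
c = 2·atan2(√a, √(1−a)) = 1.04424 rad → d = 6371·c ≈ 6652.86 km.

6653 km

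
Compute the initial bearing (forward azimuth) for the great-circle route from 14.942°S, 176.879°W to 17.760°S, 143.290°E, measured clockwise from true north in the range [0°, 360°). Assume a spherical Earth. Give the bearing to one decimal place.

Δλ = 143.290 − -176.879 = 320.169°; wrapped into (−180°, 180°]: -39.831°.
θ = atan2( sin Δλ · cos φ₂ , cos φ₁ · sin φ₂ − sin φ₁ · cos φ₂ · cos Δλ )
  = atan2(-0.61000, -0.10615) = -99.871° → normalised to [0°, 360°): 260.129°.

260.1°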